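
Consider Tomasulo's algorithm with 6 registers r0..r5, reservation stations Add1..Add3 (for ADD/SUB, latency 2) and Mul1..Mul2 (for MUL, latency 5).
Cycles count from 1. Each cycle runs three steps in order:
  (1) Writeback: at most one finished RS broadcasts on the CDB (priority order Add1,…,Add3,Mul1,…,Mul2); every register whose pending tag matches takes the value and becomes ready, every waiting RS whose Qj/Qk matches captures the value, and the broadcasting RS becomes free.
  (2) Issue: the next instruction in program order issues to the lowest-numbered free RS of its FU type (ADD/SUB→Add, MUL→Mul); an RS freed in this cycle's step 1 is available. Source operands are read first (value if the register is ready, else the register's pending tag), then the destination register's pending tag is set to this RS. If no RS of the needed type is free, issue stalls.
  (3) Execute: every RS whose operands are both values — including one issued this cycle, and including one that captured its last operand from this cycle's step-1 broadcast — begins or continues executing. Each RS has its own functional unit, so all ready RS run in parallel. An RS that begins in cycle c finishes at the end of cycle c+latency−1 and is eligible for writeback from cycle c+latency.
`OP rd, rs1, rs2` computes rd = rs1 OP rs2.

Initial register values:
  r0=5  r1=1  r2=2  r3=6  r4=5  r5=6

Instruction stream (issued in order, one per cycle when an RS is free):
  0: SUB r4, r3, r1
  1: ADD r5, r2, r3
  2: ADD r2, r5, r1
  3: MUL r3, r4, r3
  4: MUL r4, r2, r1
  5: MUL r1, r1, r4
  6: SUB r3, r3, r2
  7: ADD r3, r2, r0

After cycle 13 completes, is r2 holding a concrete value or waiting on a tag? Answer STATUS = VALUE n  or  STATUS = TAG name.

  c1: issue SUB r4<-Add1  regs: r0:5,r1:1,r2:2,r3:6,r4:Add1,r5:6
  c2: issue ADD r5<-Add2  regs: r0:5,r1:1,r2:2,r3:6,r4:Add1,r5:Add2
  c3: CDB Add1=5; issue ADD r2<-Add1  regs: r0:5,r1:1,r2:Add1,r3:6,r4:5,r5:Add2
  c4: CDB Add2=8; issue MUL r3<-Mul1  regs: r0:5,r1:1,r2:Add1,r3:Mul1,r4:5,r5:8
  c5: issue MUL r4<-Mul2  regs: r0:5,r1:1,r2:Add1,r3:Mul1,r4:Mul2,r5:8
  c6: CDB Add1=9; stall  regs: r0:5,r1:1,r2:9,r3:Mul1,r4:Mul2,r5:8
  c7: stall  regs: r0:5,r1:1,r2:9,r3:Mul1,r4:Mul2,r5:8
  c8: stall  regs: r0:5,r1:1,r2:9,r3:Mul1,r4:Mul2,r5:8
  c9: CDB Mul1=30; issue MUL r1<-Mul1  regs: r0:5,r1:Mul1,r2:9,r3:30,r4:Mul2,r5:8
  c10: issue SUB r3<-Add1  regs: r0:5,r1:Mul1,r2:9,r3:Add1,r4:Mul2,r5:8
  c11: CDB Mul2=9; issue ADD r3<-Add2  regs: r0:5,r1:Mul1,r2:9,r3:Add2,r4:9,r5:8
  c12: CDB Add1=21  regs: r0:5,r1:Mul1,r2:9,r3:Add2,r4:9,r5:8
  c13: CDB Add2=14  regs: r0:5,r1:Mul1,r2:9,r3:14,r4:9,r5:8

STATUS = VALUE 9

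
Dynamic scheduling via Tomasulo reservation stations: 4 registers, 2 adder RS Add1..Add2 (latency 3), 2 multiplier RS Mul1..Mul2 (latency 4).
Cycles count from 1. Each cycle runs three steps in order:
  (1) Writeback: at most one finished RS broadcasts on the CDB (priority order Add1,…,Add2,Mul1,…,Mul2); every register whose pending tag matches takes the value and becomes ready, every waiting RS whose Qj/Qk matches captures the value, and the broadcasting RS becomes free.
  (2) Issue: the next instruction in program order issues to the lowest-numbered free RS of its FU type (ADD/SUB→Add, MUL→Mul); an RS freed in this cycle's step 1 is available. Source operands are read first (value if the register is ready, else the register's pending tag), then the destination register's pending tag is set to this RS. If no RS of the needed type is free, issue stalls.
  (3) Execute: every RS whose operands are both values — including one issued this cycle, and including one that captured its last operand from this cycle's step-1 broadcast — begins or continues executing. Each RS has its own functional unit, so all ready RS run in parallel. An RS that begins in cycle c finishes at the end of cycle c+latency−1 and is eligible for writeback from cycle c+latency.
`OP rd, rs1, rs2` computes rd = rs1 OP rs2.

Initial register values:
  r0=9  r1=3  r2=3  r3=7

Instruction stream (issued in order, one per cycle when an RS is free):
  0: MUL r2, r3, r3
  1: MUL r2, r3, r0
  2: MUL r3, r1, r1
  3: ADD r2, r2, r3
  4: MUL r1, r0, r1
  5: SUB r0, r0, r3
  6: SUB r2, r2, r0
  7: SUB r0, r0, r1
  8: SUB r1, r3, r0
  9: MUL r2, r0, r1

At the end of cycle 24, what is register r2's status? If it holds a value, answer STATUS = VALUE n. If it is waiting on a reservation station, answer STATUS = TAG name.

  c1: issue MUL r2<-Mul1  regs: r0:9,r1:3,r2:Mul1,r3:7
  c2: issue MUL r2<-Mul2  regs: r0:9,r1:3,r2:Mul2,r3:7
  c3: stall  regs: r0:9,r1:3,r2:Mul2,r3:7
  c4: stall  regs: r0:9,r1:3,r2:Mul2,r3:7
  c5: CDB Mul1=49; issue MUL r3<-Mul1  regs: r0:9,r1:3,r2:Mul2,r3:Mul1
  c6: CDB Mul2=63; issue ADD r2<-Add1  regs: r0:9,r1:3,r2:Add1,r3:Mul1
  c7: issue MUL r1<-Mul2  regs: r0:9,r1:Mul2,r2:Add1,r3:Mul1
  c8: issue SUB r0<-Add2  regs: r0:Add2,r1:Mul2,r2:Add1,r3:Mul1
  c9: CDB Mul1=9; stall  regs: r0:Add2,r1:Mul2,r2:Add1,r3:9
  c10: stall  regs: r0:Add2,r1:Mul2,r2:Add1,r3:9
  c11: CDB Mul2=27; stall  regs: r0:Add2,r1:27,r2:Add1,r3:9
  c12: CDB Add1=72; issue SUB r2<-Add1  regs: r0:Add2,r1:27,r2:Add1,r3:9
  c13: CDB Add2=0; issue SUB r0<-Add2  regs: r0:Add2,r1:27,r2:Add1,r3:9
  c14: stall  regs: r0:Add2,r1:27,r2:Add1,r3:9
  c15: stall  regs: r0:Add2,r1:27,r2:Add1,r3:9
  c16: CDB Add1=72; issue SUB r1<-Add1  regs: r0:Add2,r1:Add1,r2:72,r3:9
  c17: CDB Add2=-27; issue MUL r2<-Mul1  regs: r0:-27,r1:Add1,r2:Mul1,r3:9
  c18: -  regs: r0:-27,r1:Add1,r2:Mul1,r3:9
  c19: -  regs: r0:-27,r1:Add1,r2:Mul1,r3:9
  c20: CDB Add1=36  regs: r0:-27,r1:36,r2:Mul1,r3:9
  c21: -  regs: r0:-27,r1:36,r2:Mul1,r3:9
  c22: -  regs: r0:-27,r1:36,r2:Mul1,r3:9
  c23: -  regs: r0:-27,r1:36,r2:Mul1,r3:9
  c24: CDB Mul1=-972  regs: r0:-27,r1:36,r2:-972,r3:9

STATUS = VALUE -972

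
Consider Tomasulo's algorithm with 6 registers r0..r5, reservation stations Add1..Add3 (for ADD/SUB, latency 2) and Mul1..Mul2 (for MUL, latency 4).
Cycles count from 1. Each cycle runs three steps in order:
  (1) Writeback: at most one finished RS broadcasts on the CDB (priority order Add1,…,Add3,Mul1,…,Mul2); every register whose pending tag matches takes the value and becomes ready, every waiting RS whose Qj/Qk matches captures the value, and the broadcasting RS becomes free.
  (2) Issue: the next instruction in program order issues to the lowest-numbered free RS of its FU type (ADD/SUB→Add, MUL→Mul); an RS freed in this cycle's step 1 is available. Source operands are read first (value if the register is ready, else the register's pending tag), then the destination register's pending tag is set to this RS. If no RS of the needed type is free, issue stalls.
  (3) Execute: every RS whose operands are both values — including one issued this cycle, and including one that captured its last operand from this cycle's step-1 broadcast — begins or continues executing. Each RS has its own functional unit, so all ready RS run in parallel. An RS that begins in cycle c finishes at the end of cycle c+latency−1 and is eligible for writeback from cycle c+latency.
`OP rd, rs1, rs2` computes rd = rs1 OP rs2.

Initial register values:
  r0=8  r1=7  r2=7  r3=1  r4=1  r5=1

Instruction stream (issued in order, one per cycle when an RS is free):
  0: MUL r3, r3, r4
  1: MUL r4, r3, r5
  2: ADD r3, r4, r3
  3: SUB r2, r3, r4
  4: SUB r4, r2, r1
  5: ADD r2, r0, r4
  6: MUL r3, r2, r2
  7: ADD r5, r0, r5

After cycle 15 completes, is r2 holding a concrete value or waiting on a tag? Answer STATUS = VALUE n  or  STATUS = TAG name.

cycle 1: issue MUL r3<-Mul1 // r0:8,r1:7,r2:7,r3:Mul1,r4:1,r5:1
cycle 2: issue MUL r4<-Mul2 // r0:8,r1:7,r2:7,r3:Mul1,r4:Mul2,r5:1
cycle 3: issue ADD r3<-Add1 // r0:8,r1:7,r2:7,r3:Add1,r4:Mul2,r5:1
cycle 4: issue SUB r2<-Add2 // r0:8,r1:7,r2:Add2,r3:Add1,r4:Mul2,r5:1
cycle 5: CDB Mul1=1; issue SUB r4<-Add3 // r0:8,r1:7,r2:Add2,r3:Add1,r4:Add3,r5:1
cycle 6: stall // r0:8,r1:7,r2:Add2,r3:Add1,r4:Add3,r5:1
cycle 7: stall // r0:8,r1:7,r2:Add2,r3:Add1,r4:Add3,r5:1
cycle 8: stall // r0:8,r1:7,r2:Add2,r3:Add1,r4:Add3,r5:1
cycle 9: CDB Mul2=1; stall // r0:8,r1:7,r2:Add2,r3:Add1,r4:Add3,r5:1
cycle 10: stall // r0:8,r1:7,r2:Add2,r3:Add1,r4:Add3,r5:1
cycle 11: CDB Add1=2; issue ADD r2<-Add1 // r0:8,r1:7,r2:Add1,r3:2,r4:Add3,r5:1
cycle 12: issue MUL r3<-Mul1 // r0:8,r1:7,r2:Add1,r3:Mul1,r4:Add3,r5:1
cycle 13: CDB Add2=1; issue ADD r5<-Add2 // r0:8,r1:7,r2:Add1,r3:Mul1,r4:Add3,r5:Add2
cycle 14: - // r0:8,r1:7,r2:Add1,r3:Mul1,r4:Add3,r5:Add2
cycle 15: CDB Add2=9 // r0:8,r1:7,r2:Add1,r3:Mul1,r4:Add3,r5:9

STATUS = TAG Add1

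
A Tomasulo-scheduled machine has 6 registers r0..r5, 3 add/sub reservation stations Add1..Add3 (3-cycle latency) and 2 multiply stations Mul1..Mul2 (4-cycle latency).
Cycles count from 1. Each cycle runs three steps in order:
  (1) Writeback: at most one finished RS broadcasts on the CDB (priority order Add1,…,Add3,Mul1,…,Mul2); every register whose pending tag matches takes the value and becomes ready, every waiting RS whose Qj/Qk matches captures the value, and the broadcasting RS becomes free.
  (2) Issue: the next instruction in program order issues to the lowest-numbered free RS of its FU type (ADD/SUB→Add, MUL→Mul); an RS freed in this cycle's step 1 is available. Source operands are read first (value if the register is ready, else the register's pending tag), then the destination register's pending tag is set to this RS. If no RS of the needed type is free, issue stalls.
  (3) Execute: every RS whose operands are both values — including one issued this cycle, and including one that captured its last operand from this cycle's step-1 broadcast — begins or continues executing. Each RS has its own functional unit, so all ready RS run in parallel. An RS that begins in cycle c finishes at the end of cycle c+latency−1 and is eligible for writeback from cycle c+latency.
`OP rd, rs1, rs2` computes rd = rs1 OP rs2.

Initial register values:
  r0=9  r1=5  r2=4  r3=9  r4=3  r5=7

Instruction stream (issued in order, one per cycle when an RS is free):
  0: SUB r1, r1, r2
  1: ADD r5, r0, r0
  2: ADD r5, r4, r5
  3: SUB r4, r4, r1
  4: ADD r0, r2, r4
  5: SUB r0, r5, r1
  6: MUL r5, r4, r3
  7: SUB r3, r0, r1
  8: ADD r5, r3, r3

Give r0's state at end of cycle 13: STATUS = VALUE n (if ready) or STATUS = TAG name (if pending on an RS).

STATUS = VALUE 20

c1: issue SUB r1<-Add1 | r0:9,r1:Add1,r2:4,r3:9,r4:3,r5:7
c2: issue ADD r5<-Add2 | r0:9,r1:Add1,r2:4,r3:9,r4:3,r5:Add2
c3: issue ADD r5<-Add3 | r0:9,r1:Add1,r2:4,r3:9,r4:3,r5:Add3
c4: CDB Add1=1; issue SUB r4<-Add1 | r0:9,r1:1,r2:4,r3:9,r4:Add1,r5:Add3
c5: CDB Add2=18; issue ADD r0<-Add2 | r0:Add2,r1:1,r2:4,r3:9,r4:Add1,r5:Add3
c6: stall | r0:Add2,r1:1,r2:4,r3:9,r4:Add1,r5:Add3
c7: CDB Add1=2; issue SUB r0<-Add1 | r0:Add1,r1:1,r2:4,r3:9,r4:2,r5:Add3
c8: CDB Add3=21; issue MUL r5<-Mul1 | r0:Add1,r1:1,r2:4,r3:9,r4:2,r5:Mul1
c9: issue SUB r3<-Add3 | r0:Add1,r1:1,r2:4,r3:Add3,r4:2,r5:Mul1
c10: CDB Add2=6; issue ADD r5<-Add2 | r0:Add1,r1:1,r2:4,r3:Add3,r4:2,r5:Add2
c11: CDB Add1=20 | r0:20,r1:1,r2:4,r3:Add3,r4:2,r5:Add2
c12: CDB Mul1=18 | r0:20,r1:1,r2:4,r3:Add3,r4:2,r5:Add2
c13: - | r0:20,r1:1,r2:4,r3:Add3,r4:2,r5:Add2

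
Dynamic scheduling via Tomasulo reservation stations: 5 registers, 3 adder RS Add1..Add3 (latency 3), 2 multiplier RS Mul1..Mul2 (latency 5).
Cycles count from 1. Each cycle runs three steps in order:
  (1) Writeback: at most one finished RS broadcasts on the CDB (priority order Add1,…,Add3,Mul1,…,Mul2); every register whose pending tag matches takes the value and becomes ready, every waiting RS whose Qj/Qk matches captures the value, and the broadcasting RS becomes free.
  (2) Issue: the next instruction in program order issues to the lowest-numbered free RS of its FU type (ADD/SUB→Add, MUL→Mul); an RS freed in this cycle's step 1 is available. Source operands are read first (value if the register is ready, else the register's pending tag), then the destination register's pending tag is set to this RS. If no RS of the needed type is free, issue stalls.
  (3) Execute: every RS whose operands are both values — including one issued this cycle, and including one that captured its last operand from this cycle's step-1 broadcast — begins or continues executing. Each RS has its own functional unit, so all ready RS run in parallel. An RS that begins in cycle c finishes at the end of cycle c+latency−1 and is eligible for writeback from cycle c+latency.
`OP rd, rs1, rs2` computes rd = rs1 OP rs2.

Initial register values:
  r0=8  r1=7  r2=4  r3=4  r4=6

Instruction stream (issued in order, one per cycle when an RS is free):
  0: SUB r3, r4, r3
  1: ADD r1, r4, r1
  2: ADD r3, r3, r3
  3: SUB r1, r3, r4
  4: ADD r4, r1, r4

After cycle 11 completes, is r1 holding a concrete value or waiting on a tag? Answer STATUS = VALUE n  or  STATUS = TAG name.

cycle 1: issue SUB r3<-Add1 // r0:8,r1:7,r2:4,r3:Add1,r4:6
cycle 2: issue ADD r1<-Add2 // r0:8,r1:Add2,r2:4,r3:Add1,r4:6
cycle 3: issue ADD r3<-Add3 // r0:8,r1:Add2,r2:4,r3:Add3,r4:6
cycle 4: CDB Add1=2; issue SUB r1<-Add1 // r0:8,r1:Add1,r2:4,r3:Add3,r4:6
cycle 5: CDB Add2=13; issue ADD r4<-Add2 // r0:8,r1:Add1,r2:4,r3:Add3,r4:Add2
cycle 6: - // r0:8,r1:Add1,r2:4,r3:Add3,r4:Add2
cycle 7: CDB Add3=4 // r0:8,r1:Add1,r2:4,r3:4,r4:Add2
cycle 8: - // r0:8,r1:Add1,r2:4,r3:4,r4:Add2
cycle 9: - // r0:8,r1:Add1,r2:4,r3:4,r4:Add2
cycle 10: CDB Add1=-2 // r0:8,r1:-2,r2:4,r3:4,r4:Add2
cycle 11: - // r0:8,r1:-2,r2:4,r3:4,r4:Add2

STATUS = VALUE -2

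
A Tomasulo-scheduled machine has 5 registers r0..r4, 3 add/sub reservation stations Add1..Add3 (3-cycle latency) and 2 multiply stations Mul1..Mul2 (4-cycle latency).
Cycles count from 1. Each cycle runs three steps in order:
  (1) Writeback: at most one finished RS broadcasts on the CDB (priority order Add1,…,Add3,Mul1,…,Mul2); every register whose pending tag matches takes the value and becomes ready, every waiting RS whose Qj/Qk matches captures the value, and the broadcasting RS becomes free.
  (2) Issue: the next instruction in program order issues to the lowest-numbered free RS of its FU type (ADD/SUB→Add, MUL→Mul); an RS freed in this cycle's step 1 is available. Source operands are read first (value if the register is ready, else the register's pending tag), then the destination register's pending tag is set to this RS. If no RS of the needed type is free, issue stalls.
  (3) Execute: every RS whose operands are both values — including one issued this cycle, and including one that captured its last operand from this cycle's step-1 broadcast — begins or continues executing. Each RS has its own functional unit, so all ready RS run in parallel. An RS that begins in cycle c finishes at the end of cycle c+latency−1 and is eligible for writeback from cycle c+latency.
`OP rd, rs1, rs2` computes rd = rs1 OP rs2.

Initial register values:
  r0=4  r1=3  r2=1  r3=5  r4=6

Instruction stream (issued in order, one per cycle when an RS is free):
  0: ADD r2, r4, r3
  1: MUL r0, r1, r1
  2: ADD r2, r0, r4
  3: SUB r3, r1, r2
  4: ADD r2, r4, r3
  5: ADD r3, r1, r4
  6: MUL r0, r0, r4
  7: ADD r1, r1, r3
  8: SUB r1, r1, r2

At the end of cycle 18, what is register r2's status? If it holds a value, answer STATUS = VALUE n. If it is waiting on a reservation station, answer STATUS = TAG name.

cycle 1: issue ADD r2<-Add1 // r0:4,r1:3,r2:Add1,r3:5,r4:6
cycle 2: issue MUL r0<-Mul1 // r0:Mul1,r1:3,r2:Add1,r3:5,r4:6
cycle 3: issue ADD r2<-Add2 // r0:Mul1,r1:3,r2:Add2,r3:5,r4:6
cycle 4: CDB Add1=11; issue SUB r3<-Add1 // r0:Mul1,r1:3,r2:Add2,r3:Add1,r4:6
cycle 5: issue ADD r2<-Add3 // r0:Mul1,r1:3,r2:Add3,r3:Add1,r4:6
cycle 6: CDB Mul1=9; stall // r0:9,r1:3,r2:Add3,r3:Add1,r4:6
cycle 7: stall // r0:9,r1:3,r2:Add3,r3:Add1,r4:6
cycle 8: stall // r0:9,r1:3,r2:Add3,r3:Add1,r4:6
cycle 9: CDB Add2=15; issue ADD r3<-Add2 // r0:9,r1:3,r2:Add3,r3:Add2,r4:6
cycle 10: issue MUL r0<-Mul1 // r0:Mul1,r1:3,r2:Add3,r3:Add2,r4:6
cycle 11: stall // r0:Mul1,r1:3,r2:Add3,r3:Add2,r4:6
cycle 12: CDB Add1=-12; issue ADD r1<-Add1 // r0:Mul1,r1:Add1,r2:Add3,r3:Add2,r4:6
cycle 13: CDB Add2=9; issue SUB r1<-Add2 // r0:Mul1,r1:Add2,r2:Add3,r3:9,r4:6
cycle 14: CDB Mul1=54 // r0:54,r1:Add2,r2:Add3,r3:9,r4:6
cycle 15: CDB Add3=-6 // r0:54,r1:Add2,r2:-6,r3:9,r4:6
cycle 16: CDB Add1=12 // r0:54,r1:Add2,r2:-6,r3:9,r4:6
cycle 17: - // r0:54,r1:Add2,r2:-6,r3:9,r4:6
cycle 18: - // r0:54,r1:Add2,r2:-6,r3:9,r4:6

STATUS = VALUE -6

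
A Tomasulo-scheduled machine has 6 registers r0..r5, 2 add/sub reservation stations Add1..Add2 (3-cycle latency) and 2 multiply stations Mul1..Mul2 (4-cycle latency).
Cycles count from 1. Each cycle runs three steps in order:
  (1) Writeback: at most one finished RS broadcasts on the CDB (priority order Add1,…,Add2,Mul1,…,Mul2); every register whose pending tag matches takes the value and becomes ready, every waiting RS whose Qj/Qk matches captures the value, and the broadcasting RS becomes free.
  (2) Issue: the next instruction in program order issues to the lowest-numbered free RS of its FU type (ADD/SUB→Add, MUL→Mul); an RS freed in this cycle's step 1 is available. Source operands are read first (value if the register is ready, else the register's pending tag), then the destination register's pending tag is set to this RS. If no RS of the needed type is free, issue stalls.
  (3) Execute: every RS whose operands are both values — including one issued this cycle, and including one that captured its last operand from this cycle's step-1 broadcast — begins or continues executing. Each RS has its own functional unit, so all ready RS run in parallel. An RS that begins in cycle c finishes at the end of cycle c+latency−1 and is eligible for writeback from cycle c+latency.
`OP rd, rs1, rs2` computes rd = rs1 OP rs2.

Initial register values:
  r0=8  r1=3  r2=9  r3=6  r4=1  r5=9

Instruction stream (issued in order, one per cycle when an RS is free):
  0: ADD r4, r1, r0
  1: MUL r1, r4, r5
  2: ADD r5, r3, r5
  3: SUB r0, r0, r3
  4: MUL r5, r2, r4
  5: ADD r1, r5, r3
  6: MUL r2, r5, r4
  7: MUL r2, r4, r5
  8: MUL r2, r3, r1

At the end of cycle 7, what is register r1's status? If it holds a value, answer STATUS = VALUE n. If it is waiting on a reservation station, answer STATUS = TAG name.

STATUS = TAG Add2

c1: issue ADD r4<-Add1 | r0:8,r1:3,r2:9,r3:6,r4:Add1,r5:9
c2: issue MUL r1<-Mul1 | r0:8,r1:Mul1,r2:9,r3:6,r4:Add1,r5:9
c3: issue ADD r5<-Add2 | r0:8,r1:Mul1,r2:9,r3:6,r4:Add1,r5:Add2
c4: CDB Add1=11; issue SUB r0<-Add1 | r0:Add1,r1:Mul1,r2:9,r3:6,r4:11,r5:Add2
c5: issue MUL r5<-Mul2 | r0:Add1,r1:Mul1,r2:9,r3:6,r4:11,r5:Mul2
c6: CDB Add2=15; issue ADD r1<-Add2 | r0:Add1,r1:Add2,r2:9,r3:6,r4:11,r5:Mul2
c7: CDB Add1=2; stall | r0:2,r1:Add2,r2:9,r3:6,r4:11,r5:Mul2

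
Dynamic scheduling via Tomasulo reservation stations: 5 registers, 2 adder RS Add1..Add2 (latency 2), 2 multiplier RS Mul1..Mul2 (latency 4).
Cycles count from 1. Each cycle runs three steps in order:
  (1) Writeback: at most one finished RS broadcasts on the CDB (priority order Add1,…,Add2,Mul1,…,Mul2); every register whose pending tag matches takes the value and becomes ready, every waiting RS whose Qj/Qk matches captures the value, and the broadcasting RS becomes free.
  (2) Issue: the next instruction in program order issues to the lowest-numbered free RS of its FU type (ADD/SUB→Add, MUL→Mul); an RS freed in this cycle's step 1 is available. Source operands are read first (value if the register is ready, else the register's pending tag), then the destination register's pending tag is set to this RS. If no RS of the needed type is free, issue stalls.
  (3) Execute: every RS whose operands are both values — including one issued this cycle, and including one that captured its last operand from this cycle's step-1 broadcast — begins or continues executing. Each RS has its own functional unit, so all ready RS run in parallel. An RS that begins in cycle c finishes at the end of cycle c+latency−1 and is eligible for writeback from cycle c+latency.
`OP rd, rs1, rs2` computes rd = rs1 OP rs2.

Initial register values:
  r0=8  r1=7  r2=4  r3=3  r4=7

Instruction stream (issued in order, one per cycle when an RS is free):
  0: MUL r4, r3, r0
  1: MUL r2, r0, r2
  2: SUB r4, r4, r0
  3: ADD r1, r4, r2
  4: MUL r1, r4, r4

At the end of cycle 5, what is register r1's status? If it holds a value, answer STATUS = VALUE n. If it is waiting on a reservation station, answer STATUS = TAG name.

cycle 1: issue MUL r4<-Mul1 // r0:8,r1:7,r2:4,r3:3,r4:Mul1
cycle 2: issue MUL r2<-Mul2 // r0:8,r1:7,r2:Mul2,r3:3,r4:Mul1
cycle 3: issue SUB r4<-Add1 // r0:8,r1:7,r2:Mul2,r3:3,r4:Add1
cycle 4: issue ADD r1<-Add2 // r0:8,r1:Add2,r2:Mul2,r3:3,r4:Add1
cycle 5: CDB Mul1=24; issue MUL r1<-Mul1 // r0:8,r1:Mul1,r2:Mul2,r3:3,r4:Add1

STATUS = TAG Mul1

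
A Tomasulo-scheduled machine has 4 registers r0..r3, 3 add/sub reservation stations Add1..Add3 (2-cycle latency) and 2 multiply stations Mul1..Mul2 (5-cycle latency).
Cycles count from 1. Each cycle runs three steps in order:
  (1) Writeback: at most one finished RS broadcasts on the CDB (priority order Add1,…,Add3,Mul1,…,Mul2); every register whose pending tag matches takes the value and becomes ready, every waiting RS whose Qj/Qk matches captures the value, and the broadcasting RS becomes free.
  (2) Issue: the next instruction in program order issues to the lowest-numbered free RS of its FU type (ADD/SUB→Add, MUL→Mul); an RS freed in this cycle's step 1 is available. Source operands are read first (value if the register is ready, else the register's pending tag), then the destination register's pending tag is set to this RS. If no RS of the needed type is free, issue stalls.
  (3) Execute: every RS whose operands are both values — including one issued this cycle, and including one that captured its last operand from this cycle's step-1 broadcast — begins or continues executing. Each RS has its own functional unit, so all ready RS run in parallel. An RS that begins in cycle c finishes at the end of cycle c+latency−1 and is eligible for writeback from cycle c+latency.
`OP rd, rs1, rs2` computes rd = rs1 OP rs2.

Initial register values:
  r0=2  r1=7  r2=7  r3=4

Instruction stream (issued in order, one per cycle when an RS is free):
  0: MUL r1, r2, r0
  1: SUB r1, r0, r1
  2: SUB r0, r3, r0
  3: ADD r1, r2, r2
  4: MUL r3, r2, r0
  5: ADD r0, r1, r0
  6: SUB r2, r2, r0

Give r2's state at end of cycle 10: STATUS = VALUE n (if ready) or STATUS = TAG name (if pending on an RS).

STATUS = VALUE -9

c1: issue MUL r1<-Mul1 | r0:2,r1:Mul1,r2:7,r3:4
c2: issue SUB r1<-Add1 | r0:2,r1:Add1,r2:7,r3:4
c3: issue SUB r0<-Add2 | r0:Add2,r1:Add1,r2:7,r3:4
c4: issue ADD r1<-Add3 | r0:Add2,r1:Add3,r2:7,r3:4
c5: CDB Add2=2; issue MUL r3<-Mul2 | r0:2,r1:Add3,r2:7,r3:Mul2
c6: CDB Add3=14; issue ADD r0<-Add2 | r0:Add2,r1:14,r2:7,r3:Mul2
c7: CDB Mul1=14; issue SUB r2<-Add3 | r0:Add2,r1:14,r2:Add3,r3:Mul2
c8: CDB Add2=16 | r0:16,r1:14,r2:Add3,r3:Mul2
c9: CDB Add1=-12 | r0:16,r1:14,r2:Add3,r3:Mul2
c10: CDB Add3=-9 | r0:16,r1:14,r2:-9,r3:Mul2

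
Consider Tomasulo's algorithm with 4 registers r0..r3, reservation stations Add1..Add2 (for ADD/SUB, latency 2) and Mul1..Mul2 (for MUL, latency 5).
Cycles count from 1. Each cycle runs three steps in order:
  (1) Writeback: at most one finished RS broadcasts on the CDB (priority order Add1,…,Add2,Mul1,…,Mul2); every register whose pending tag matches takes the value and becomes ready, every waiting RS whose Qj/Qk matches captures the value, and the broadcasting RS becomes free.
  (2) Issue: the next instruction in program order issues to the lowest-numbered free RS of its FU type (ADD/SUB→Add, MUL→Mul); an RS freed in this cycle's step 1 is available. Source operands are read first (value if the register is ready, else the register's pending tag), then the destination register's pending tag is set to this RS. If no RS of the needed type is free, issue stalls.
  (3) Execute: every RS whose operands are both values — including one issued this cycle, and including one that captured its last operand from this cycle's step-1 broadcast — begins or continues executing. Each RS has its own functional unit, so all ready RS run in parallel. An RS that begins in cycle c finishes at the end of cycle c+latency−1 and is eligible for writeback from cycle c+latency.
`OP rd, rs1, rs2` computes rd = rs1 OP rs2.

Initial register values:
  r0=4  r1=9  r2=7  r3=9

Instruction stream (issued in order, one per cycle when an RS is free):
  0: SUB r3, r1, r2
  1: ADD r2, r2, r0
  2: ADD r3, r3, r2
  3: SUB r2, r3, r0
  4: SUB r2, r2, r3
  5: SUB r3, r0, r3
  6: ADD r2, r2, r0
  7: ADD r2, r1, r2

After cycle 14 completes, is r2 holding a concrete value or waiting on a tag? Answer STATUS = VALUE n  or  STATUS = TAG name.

STATUS = VALUE 9

c1: issue SUB r3<-Add1 | r0:4,r1:9,r2:7,r3:Add1
c2: issue ADD r2<-Add2 | r0:4,r1:9,r2:Add2,r3:Add1
c3: CDB Add1=2; issue ADD r3<-Add1 | r0:4,r1:9,r2:Add2,r3:Add1
c4: CDB Add2=11; issue SUB r2<-Add2 | r0:4,r1:9,r2:Add2,r3:Add1
c5: stall | r0:4,r1:9,r2:Add2,r3:Add1
c6: CDB Add1=13; issue SUB r2<-Add1 | r0:4,r1:9,r2:Add1,r3:13
c7: stall | r0:4,r1:9,r2:Add1,r3:13
c8: CDB Add2=9; issue SUB r3<-Add2 | r0:4,r1:9,r2:Add1,r3:Add2
c9: stall | r0:4,r1:9,r2:Add1,r3:Add2
c10: CDB Add1=-4; issue ADD r2<-Add1 | r0:4,r1:9,r2:Add1,r3:Add2
c11: CDB Add2=-9; issue ADD r2<-Add2 | r0:4,r1:9,r2:Add2,r3:-9
c12: CDB Add1=0 | r0:4,r1:9,r2:Add2,r3:-9
c13: - | r0:4,r1:9,r2:Add2,r3:-9
c14: CDB Add2=9 | r0:4,r1:9,r2:9,r3:-9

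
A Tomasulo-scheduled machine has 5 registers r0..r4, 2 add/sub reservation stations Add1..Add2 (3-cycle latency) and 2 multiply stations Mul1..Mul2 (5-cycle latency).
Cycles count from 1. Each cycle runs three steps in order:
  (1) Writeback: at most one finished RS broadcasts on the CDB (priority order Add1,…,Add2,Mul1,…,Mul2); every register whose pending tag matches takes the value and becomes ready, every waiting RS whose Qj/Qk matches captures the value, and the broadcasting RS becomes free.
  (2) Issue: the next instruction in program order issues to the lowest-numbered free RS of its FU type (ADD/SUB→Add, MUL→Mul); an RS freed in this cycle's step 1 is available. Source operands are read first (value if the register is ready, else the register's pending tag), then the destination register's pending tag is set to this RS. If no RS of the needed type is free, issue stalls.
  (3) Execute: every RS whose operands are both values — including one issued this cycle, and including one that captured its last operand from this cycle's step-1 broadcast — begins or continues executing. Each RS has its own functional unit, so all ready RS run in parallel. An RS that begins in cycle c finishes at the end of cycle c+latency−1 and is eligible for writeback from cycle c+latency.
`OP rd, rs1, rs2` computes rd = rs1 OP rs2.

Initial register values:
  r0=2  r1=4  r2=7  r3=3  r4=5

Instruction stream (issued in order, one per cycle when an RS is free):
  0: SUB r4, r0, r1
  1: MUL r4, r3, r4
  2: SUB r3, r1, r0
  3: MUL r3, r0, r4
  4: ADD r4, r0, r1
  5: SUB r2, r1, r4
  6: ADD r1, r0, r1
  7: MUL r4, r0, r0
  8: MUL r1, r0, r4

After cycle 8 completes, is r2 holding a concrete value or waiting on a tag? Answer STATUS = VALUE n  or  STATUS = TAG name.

  c1: issue SUB r4<-Add1  regs: r0:2,r1:4,r2:7,r3:3,r4:Add1
  c2: issue MUL r4<-Mul1  regs: r0:2,r1:4,r2:7,r3:3,r4:Mul1
  c3: issue SUB r3<-Add2  regs: r0:2,r1:4,r2:7,r3:Add2,r4:Mul1
  c4: CDB Add1=-2; issue MUL r3<-Mul2  regs: r0:2,r1:4,r2:7,r3:Mul2,r4:Mul1
  c5: issue ADD r4<-Add1  regs: r0:2,r1:4,r2:7,r3:Mul2,r4:Add1
  c6: CDB Add2=2; issue SUB r2<-Add2  regs: r0:2,r1:4,r2:Add2,r3:Mul2,r4:Add1
  c7: stall  regs: r0:2,r1:4,r2:Add2,r3:Mul2,r4:Add1
  c8: CDB Add1=6; issue ADD r1<-Add1  regs: r0:2,r1:Add1,r2:Add2,r3:Mul2,r4:6

STATUS = TAG Add2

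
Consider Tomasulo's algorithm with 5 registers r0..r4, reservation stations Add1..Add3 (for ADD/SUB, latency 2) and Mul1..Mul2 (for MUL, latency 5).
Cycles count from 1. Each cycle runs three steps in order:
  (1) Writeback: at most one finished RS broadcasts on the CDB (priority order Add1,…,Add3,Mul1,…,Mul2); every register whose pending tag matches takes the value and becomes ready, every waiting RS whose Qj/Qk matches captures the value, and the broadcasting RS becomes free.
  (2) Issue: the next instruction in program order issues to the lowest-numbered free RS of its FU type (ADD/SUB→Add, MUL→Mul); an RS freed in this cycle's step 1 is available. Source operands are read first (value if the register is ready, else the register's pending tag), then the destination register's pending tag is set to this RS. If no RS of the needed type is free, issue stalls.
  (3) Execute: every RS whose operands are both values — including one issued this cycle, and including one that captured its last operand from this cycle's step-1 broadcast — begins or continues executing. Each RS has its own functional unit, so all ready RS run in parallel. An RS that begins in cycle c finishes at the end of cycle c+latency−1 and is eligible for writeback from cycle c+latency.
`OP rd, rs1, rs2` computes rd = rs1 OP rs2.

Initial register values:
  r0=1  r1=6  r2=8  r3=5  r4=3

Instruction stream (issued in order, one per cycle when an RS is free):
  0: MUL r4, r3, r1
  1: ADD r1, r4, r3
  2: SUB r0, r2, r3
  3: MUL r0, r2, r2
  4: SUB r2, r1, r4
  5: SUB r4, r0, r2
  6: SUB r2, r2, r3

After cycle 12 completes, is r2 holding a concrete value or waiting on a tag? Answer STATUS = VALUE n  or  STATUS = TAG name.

STATUS = VALUE 0

cycle 1: issue MUL r4<-Mul1 // r0:1,r1:6,r2:8,r3:5,r4:Mul1
cycle 2: issue ADD r1<-Add1 // r0:1,r1:Add1,r2:8,r3:5,r4:Mul1
cycle 3: issue SUB r0<-Add2 // r0:Add2,r1:Add1,r2:8,r3:5,r4:Mul1
cycle 4: issue MUL r0<-Mul2 // r0:Mul2,r1:Add1,r2:8,r3:5,r4:Mul1
cycle 5: CDB Add2=3; issue SUB r2<-Add2 // r0:Mul2,r1:Add1,r2:Add2,r3:5,r4:Mul1
cycle 6: CDB Mul1=30; issue SUB r4<-Add3 // r0:Mul2,r1:Add1,r2:Add2,r3:5,r4:Add3
cycle 7: stall // r0:Mul2,r1:Add1,r2:Add2,r3:5,r4:Add3
cycle 8: CDB Add1=35; issue SUB r2<-Add1 // r0:Mul2,r1:35,r2:Add1,r3:5,r4:Add3
cycle 9: CDB Mul2=64 // r0:64,r1:35,r2:Add1,r3:5,r4:Add3
cycle 10: CDB Add2=5 // r0:64,r1:35,r2:Add1,r3:5,r4:Add3
cycle 11: - // r0:64,r1:35,r2:Add1,r3:5,r4:Add3
cycle 12: CDB Add1=0 // r0:64,r1:35,r2:0,r3:5,r4:Add3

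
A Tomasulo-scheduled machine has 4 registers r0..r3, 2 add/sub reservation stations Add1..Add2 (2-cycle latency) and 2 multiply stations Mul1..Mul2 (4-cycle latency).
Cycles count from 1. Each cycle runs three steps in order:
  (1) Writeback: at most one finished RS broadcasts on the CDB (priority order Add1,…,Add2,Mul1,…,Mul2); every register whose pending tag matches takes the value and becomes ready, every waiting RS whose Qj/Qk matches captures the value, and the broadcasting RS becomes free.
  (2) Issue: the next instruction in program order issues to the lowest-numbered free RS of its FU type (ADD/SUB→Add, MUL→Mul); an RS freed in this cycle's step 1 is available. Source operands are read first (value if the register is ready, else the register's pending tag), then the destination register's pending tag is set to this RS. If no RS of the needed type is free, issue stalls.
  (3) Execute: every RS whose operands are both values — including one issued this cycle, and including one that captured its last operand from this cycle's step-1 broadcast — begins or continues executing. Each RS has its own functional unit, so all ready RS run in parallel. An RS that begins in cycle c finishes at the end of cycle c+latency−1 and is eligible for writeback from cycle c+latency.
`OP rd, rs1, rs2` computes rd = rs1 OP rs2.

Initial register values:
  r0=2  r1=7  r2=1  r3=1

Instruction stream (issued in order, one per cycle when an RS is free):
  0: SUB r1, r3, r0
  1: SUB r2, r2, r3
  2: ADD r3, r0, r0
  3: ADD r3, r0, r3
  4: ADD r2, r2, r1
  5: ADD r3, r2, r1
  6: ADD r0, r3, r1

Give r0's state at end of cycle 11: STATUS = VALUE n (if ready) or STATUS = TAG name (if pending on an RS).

STATUS = VALUE -3

  c1: issue SUB r1<-Add1  regs: r0:2,r1:Add1,r2:1,r3:1
  c2: issue SUB r2<-Add2  regs: r0:2,r1:Add1,r2:Add2,r3:1
  c3: CDB Add1=-1; issue ADD r3<-Add1  regs: r0:2,r1:-1,r2:Add2,r3:Add1
  c4: CDB Add2=0; issue ADD r3<-Add2  regs: r0:2,r1:-1,r2:0,r3:Add2
  c5: CDB Add1=4; issue ADD r2<-Add1  regs: r0:2,r1:-1,r2:Add1,r3:Add2
  c6: stall  regs: r0:2,r1:-1,r2:Add1,r3:Add2
  c7: CDB Add1=-1; issue ADD r3<-Add1  regs: r0:2,r1:-1,r2:-1,r3:Add1
  c8: CDB Add2=6; issue ADD r0<-Add2  regs: r0:Add2,r1:-1,r2:-1,r3:Add1
  c9: CDB Add1=-2  regs: r0:Add2,r1:-1,r2:-1,r3:-2
  c10: -  regs: r0:Add2,r1:-1,r2:-1,r3:-2
  c11: CDB Add2=-3  regs: r0:-3,r1:-1,r2:-1,r3:-2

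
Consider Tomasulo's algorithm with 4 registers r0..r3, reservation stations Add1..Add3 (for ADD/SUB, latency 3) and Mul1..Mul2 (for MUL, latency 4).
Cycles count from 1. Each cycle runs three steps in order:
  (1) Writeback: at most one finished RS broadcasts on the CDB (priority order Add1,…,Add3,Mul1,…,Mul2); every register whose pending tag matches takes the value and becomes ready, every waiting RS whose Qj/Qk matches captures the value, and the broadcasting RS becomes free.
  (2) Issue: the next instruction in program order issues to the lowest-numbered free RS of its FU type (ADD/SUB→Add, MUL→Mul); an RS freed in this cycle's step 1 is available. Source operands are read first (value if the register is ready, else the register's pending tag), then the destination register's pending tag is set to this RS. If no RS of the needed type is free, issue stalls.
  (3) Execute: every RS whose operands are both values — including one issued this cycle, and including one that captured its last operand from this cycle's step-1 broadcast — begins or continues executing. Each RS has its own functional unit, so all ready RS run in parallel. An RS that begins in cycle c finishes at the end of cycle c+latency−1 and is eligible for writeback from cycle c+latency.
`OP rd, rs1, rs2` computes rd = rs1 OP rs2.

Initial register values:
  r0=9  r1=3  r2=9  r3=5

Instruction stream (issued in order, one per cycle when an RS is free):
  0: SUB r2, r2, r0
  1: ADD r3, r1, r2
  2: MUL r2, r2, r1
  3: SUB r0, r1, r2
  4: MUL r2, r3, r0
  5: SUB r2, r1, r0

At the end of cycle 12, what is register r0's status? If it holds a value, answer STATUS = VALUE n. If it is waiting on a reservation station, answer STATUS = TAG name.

cycle 1: issue SUB r2<-Add1 // r0:9,r1:3,r2:Add1,r3:5
cycle 2: issue ADD r3<-Add2 // r0:9,r1:3,r2:Add1,r3:Add2
cycle 3: issue MUL r2<-Mul1 // r0:9,r1:3,r2:Mul1,r3:Add2
cycle 4: CDB Add1=0; issue SUB r0<-Add1 // r0:Add1,r1:3,r2:Mul1,r3:Add2
cycle 5: issue MUL r2<-Mul2 // r0:Add1,r1:3,r2:Mul2,r3:Add2
cycle 6: issue SUB r2<-Add3 // r0:Add1,r1:3,r2:Add3,r3:Add2
cycle 7: CDB Add2=3 // r0:Add1,r1:3,r2:Add3,r3:3
cycle 8: CDB Mul1=0 // r0:Add1,r1:3,r2:Add3,r3:3
cycle 9: - // r0:Add1,r1:3,r2:Add3,r3:3
cycle 10: - // r0:Add1,r1:3,r2:Add3,r3:3
cycle 11: CDB Add1=3 // r0:3,r1:3,r2:Add3,r3:3
cycle 12: - // r0:3,r1:3,r2:Add3,r3:3

STATUS = VALUE 3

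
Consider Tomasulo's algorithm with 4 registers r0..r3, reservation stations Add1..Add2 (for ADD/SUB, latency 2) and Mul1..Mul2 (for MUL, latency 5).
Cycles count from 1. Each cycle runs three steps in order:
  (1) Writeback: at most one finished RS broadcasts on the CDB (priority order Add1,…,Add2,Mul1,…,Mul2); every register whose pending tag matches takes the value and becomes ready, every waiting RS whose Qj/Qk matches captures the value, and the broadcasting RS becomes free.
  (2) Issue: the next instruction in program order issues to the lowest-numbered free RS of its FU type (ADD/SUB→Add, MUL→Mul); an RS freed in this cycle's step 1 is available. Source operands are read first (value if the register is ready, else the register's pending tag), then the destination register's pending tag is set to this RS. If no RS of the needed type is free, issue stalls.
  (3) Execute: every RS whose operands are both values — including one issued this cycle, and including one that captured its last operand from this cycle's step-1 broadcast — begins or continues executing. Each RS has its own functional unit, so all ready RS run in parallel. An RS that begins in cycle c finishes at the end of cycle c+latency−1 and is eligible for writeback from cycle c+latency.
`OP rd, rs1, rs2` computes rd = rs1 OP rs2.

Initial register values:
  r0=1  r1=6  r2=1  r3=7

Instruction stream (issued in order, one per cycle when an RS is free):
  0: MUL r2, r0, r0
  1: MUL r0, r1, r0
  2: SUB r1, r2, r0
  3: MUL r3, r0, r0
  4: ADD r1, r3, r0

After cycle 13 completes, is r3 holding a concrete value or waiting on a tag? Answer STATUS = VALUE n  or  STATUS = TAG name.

cycle 1: issue MUL r2<-Mul1 // r0:1,r1:6,r2:Mul1,r3:7
cycle 2: issue MUL r0<-Mul2 // r0:Mul2,r1:6,r2:Mul1,r3:7
cycle 3: issue SUB r1<-Add1 // r0:Mul2,r1:Add1,r2:Mul1,r3:7
cycle 4: stall // r0:Mul2,r1:Add1,r2:Mul1,r3:7
cycle 5: stall // r0:Mul2,r1:Add1,r2:Mul1,r3:7
cycle 6: CDB Mul1=1; issue MUL r3<-Mul1 // r0:Mul2,r1:Add1,r2:1,r3:Mul1
cycle 7: CDB Mul2=6; issue ADD r1<-Add2 // r0:6,r1:Add2,r2:1,r3:Mul1
cycle 8: - // r0:6,r1:Add2,r2:1,r3:Mul1
cycle 9: CDB Add1=-5 // r0:6,r1:Add2,r2:1,r3:Mul1
cycle 10: - // r0:6,r1:Add2,r2:1,r3:Mul1
cycle 11: - // r0:6,r1:Add2,r2:1,r3:Mul1
cycle 12: CDB Mul1=36 // r0:6,r1:Add2,r2:1,r3:36
cycle 13: - // r0:6,r1:Add2,r2:1,r3:36

STATUS = VALUE 36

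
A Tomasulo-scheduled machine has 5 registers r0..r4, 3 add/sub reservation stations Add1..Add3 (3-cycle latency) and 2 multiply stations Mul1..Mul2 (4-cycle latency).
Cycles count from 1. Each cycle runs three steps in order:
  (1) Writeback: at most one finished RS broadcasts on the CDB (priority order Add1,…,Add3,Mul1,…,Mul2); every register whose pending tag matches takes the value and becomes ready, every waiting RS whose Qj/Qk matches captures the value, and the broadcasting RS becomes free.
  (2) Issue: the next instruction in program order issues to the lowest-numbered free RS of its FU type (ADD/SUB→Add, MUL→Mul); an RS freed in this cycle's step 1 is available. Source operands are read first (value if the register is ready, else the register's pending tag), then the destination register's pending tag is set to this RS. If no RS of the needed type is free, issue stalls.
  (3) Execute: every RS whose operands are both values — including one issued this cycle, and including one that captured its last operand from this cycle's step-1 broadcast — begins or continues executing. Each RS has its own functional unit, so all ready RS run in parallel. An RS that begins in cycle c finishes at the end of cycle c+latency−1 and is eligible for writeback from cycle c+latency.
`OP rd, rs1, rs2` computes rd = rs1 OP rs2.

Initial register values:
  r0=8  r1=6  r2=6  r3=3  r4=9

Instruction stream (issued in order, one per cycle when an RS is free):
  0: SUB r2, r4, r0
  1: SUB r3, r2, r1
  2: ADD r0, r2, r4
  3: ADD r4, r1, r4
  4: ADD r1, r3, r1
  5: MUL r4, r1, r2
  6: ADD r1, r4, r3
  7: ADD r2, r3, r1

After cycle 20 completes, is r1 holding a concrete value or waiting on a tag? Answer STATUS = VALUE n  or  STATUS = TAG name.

STATUS = VALUE -4

c1: issue SUB r2<-Add1 | r0:8,r1:6,r2:Add1,r3:3,r4:9
c2: issue SUB r3<-Add2 | r0:8,r1:6,r2:Add1,r3:Add2,r4:9
c3: issue ADD r0<-Add3 | r0:Add3,r1:6,r2:Add1,r3:Add2,r4:9
c4: CDB Add1=1; issue ADD r4<-Add1 | r0:Add3,r1:6,r2:1,r3:Add2,r4:Add1
c5: stall | r0:Add3,r1:6,r2:1,r3:Add2,r4:Add1
c6: stall | r0:Add3,r1:6,r2:1,r3:Add2,r4:Add1
c7: CDB Add1=15; issue ADD r1<-Add1 | r0:Add3,r1:Add1,r2:1,r3:Add2,r4:15
c8: CDB Add2=-5; issue MUL r4<-Mul1 | r0:Add3,r1:Add1,r2:1,r3:-5,r4:Mul1
c9: CDB Add3=10; issue ADD r1<-Add2 | r0:10,r1:Add2,r2:1,r3:-5,r4:Mul1
c10: issue ADD r2<-Add3 | r0:10,r1:Add2,r2:Add3,r3:-5,r4:Mul1
c11: CDB Add1=1 | r0:10,r1:Add2,r2:Add3,r3:-5,r4:Mul1
c12: - | r0:10,r1:Add2,r2:Add3,r3:-5,r4:Mul1
c13: - | r0:10,r1:Add2,r2:Add3,r3:-5,r4:Mul1
c14: - | r0:10,r1:Add2,r2:Add3,r3:-5,r4:Mul1
c15: CDB Mul1=1 | r0:10,r1:Add2,r2:Add3,r3:-5,r4:1
c16: - | r0:10,r1:Add2,r2:Add3,r3:-5,r4:1
c17: - | r0:10,r1:Add2,r2:Add3,r3:-5,r4:1
c18: CDB Add2=-4 | r0:10,r1:-4,r2:Add3,r3:-5,r4:1
c19: - | r0:10,r1:-4,r2:Add3,r3:-5,r4:1
c20: - | r0:10,r1:-4,r2:Add3,r3:-5,r4:1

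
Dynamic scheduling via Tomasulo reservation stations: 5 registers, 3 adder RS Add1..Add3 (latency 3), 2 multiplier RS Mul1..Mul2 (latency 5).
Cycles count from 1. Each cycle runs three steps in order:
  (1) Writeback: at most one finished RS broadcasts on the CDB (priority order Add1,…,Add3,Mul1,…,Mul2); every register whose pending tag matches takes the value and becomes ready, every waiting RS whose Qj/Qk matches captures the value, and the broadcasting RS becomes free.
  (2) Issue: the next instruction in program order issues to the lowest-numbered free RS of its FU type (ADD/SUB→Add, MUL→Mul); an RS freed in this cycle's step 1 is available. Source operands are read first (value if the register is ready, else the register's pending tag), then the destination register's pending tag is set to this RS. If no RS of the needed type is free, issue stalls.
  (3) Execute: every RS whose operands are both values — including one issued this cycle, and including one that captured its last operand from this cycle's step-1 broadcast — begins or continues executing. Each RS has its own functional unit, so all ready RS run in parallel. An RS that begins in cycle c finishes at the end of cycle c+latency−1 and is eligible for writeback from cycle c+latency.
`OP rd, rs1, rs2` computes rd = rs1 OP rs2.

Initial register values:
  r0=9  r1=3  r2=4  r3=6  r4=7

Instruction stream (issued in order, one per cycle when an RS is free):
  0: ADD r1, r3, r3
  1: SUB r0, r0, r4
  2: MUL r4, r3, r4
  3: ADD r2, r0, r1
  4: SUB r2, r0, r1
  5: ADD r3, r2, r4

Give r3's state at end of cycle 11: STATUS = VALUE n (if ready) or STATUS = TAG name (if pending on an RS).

STATUS = TAG Add3

cycle 1: issue ADD r1<-Add1 // r0:9,r1:Add1,r2:4,r3:6,r4:7
cycle 2: issue SUB r0<-Add2 // r0:Add2,r1:Add1,r2:4,r3:6,r4:7
cycle 3: issue MUL r4<-Mul1 // r0:Add2,r1:Add1,r2:4,r3:6,r4:Mul1
cycle 4: CDB Add1=12; issue ADD r2<-Add1 // r0:Add2,r1:12,r2:Add1,r3:6,r4:Mul1
cycle 5: CDB Add2=2; issue SUB r2<-Add2 // r0:2,r1:12,r2:Add2,r3:6,r4:Mul1
cycle 6: issue ADD r3<-Add3 // r0:2,r1:12,r2:Add2,r3:Add3,r4:Mul1
cycle 7: - // r0:2,r1:12,r2:Add2,r3:Add3,r4:Mul1
cycle 8: CDB Add1=14 // r0:2,r1:12,r2:Add2,r3:Add3,r4:Mul1
cycle 9: CDB Add2=-10 // r0:2,r1:12,r2:-10,r3:Add3,r4:Mul1
cycle 10: CDB Mul1=42 // r0:2,r1:12,r2:-10,r3:Add3,r4:42
cycle 11: - // r0:2,r1:12,r2:-10,r3:Add3,r4:42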